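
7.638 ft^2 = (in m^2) 0.7096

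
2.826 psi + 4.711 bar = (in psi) 71.15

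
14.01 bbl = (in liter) 2227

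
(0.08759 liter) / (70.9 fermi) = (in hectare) 1.235e+05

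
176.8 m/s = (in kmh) 636.5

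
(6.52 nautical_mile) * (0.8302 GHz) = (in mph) 2.242e+13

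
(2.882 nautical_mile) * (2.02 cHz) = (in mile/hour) 241.2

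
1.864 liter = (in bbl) 0.01172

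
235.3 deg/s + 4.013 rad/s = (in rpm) 77.54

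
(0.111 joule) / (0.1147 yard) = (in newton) 1.058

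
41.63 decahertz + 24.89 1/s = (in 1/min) 2.647e+04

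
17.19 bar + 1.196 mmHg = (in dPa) 1.719e+07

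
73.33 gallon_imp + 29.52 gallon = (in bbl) 2.8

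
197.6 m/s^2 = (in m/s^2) 197.6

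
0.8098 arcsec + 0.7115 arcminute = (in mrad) 0.2109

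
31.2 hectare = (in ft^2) 3.358e+06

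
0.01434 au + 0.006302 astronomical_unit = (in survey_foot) 1.013e+10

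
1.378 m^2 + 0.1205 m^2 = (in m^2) 1.498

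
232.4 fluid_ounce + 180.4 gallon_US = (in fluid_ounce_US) 2.332e+04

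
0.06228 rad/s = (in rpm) 0.5947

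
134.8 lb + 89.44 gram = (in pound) 135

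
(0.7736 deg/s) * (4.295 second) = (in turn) 0.009229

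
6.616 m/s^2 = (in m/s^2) 6.616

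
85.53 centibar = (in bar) 0.8553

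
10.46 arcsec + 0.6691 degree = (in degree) 0.672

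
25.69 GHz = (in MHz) 2.569e+04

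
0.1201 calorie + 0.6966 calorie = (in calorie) 0.8167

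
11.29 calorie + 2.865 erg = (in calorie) 11.29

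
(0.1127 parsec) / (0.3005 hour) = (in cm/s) 3.215e+14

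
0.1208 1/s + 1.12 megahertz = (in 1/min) 6.72e+07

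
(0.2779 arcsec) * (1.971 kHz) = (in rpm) 0.02536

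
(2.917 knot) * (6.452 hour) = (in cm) 3.486e+06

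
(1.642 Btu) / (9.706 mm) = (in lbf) 4.013e+04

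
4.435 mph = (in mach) 0.005823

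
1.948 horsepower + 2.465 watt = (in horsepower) 1.951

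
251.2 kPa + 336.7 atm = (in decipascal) 3.437e+08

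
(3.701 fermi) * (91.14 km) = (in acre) 8.335e-14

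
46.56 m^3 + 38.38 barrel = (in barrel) 331.2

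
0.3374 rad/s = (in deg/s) 19.33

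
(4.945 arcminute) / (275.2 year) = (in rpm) 1.583e-12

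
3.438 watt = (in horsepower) 0.00461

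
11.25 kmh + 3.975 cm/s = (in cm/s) 316.5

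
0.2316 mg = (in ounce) 8.169e-06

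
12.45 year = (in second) 3.926e+08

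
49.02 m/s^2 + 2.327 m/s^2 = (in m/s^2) 51.35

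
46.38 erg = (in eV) 2.895e+13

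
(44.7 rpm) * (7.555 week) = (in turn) 3.404e+06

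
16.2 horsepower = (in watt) 1.208e+04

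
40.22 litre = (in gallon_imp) 8.847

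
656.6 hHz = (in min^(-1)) 3.94e+06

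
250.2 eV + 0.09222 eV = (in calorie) 9.584e-18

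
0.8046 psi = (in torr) 41.61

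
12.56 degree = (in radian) 0.2192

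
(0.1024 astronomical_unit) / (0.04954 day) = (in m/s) 3.579e+06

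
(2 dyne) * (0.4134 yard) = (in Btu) 7.166e-09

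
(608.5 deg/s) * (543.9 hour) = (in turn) 3.31e+06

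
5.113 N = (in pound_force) 1.149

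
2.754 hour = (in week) 0.01639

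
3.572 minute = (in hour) 0.05953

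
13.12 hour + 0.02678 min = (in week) 0.0781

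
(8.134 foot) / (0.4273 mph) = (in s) 12.98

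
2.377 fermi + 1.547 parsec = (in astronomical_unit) 3.191e+05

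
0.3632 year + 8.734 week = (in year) 0.5307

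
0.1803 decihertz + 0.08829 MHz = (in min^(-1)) 5.297e+06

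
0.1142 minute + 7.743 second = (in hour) 0.004054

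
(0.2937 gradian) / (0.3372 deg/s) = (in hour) 0.0002177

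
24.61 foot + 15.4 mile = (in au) 1.657e-07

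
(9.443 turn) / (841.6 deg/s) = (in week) 6.679e-06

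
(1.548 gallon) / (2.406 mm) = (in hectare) 0.0002436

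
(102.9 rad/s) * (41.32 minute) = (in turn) 4.06e+04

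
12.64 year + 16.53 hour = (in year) 12.64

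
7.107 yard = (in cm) 649.9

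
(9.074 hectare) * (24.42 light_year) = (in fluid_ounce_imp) 7.378e+26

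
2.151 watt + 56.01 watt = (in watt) 58.16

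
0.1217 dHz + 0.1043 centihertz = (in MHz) 1.321e-08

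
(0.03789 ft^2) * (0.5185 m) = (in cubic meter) 0.001825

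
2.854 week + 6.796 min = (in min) 2.878e+04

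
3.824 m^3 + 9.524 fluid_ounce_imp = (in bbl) 24.05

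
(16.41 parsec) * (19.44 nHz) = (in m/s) 9.844e+09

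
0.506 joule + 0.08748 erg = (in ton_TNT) 1.209e-10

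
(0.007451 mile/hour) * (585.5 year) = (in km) 6.15e+04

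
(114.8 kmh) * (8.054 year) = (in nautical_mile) 4.373e+06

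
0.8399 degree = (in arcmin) 50.39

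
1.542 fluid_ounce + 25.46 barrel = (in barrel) 25.46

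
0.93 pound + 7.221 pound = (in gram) 3697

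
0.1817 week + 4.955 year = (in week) 258.5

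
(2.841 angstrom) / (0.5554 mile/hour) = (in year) 3.628e-17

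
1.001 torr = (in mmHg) 1.001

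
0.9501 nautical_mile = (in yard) 1924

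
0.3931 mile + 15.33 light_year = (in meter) 1.45e+17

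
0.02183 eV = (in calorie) 8.359e-22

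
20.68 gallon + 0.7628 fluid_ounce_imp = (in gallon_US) 20.69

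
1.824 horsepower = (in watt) 1360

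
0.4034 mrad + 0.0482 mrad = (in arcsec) 93.15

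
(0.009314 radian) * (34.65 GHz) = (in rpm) 3.082e+09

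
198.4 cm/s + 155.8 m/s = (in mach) 0.4634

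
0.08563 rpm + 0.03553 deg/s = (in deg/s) 0.5493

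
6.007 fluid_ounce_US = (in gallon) 0.04693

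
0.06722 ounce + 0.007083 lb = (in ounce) 0.1805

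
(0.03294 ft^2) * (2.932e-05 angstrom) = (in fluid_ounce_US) 3.034e-13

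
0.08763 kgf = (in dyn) 8.594e+04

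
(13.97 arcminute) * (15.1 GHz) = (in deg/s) 3.516e+09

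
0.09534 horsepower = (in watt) 71.1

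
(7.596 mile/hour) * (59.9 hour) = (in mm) 7.323e+08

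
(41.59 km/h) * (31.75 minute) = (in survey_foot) 7.22e+04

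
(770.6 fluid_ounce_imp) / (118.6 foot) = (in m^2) 0.0006057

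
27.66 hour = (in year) 0.003158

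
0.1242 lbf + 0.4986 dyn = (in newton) 0.5525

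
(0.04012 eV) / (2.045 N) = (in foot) 1.031e-20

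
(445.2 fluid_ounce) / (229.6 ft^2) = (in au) 4.126e-15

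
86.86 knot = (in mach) 0.1312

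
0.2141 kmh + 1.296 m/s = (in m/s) 1.355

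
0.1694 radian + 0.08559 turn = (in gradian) 45.02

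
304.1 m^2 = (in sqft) 3273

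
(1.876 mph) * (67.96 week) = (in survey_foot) 1.131e+08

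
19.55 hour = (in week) 0.1164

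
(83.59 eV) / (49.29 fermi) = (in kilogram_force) 2.771e-05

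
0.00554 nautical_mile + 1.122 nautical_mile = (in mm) 2.088e+06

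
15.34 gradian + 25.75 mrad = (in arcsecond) 5.501e+04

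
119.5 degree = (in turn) 0.3319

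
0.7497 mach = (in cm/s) 2.553e+04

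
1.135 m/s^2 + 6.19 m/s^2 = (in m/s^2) 7.325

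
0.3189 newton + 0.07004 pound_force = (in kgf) 0.06429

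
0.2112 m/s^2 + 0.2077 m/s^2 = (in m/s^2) 0.4189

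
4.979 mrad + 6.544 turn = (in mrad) 4.112e+04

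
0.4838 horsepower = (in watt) 360.8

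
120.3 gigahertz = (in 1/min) 7.218e+12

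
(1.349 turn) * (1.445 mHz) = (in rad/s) 0.01225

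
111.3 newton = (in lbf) 25.02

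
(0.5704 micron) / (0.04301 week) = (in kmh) 7.894e-11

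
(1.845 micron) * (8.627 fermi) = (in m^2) 1.592e-20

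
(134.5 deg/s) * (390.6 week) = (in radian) 5.546e+08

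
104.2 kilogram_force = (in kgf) 104.2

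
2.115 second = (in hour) 0.0005875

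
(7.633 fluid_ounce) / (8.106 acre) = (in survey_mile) 4.276e-12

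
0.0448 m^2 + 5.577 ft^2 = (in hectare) 5.629e-05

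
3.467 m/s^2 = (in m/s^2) 3.467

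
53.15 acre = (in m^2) 2.151e+05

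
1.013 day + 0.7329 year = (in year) 0.7357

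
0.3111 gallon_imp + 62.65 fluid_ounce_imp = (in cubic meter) 0.003194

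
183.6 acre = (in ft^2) 7.998e+06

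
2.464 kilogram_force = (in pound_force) 5.432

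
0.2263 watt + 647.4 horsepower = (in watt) 4.828e+05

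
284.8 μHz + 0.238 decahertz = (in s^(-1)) 2.38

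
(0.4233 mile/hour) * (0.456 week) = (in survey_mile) 32.43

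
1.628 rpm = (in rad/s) 0.1705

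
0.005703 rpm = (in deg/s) 0.03422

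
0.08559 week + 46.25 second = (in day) 0.5997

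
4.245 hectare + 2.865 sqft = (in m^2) 4.245e+04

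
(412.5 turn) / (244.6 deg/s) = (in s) 607.1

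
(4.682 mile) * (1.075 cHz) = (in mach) 0.2379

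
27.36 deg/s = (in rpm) 4.56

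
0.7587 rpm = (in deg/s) 4.552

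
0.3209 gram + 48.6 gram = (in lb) 0.1079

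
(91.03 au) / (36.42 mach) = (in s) 1.098e+09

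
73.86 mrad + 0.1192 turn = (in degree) 47.14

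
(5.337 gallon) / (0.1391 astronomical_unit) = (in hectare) 9.709e-17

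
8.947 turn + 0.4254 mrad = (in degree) 3221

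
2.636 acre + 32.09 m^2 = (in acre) 2.644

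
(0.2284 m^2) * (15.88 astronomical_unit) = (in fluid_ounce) 1.835e+16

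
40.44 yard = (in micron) 3.698e+07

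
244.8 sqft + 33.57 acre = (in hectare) 13.59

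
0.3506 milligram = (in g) 0.0003506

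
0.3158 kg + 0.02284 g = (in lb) 0.6963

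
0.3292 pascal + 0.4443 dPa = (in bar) 3.736e-06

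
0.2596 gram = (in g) 0.2596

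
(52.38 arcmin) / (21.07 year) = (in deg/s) 1.314e-09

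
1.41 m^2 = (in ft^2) 15.18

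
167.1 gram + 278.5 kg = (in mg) 2.787e+08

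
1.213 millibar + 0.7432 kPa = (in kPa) 0.8645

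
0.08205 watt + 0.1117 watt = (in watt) 0.1937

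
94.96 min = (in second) 5698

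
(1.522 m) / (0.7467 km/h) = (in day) 8.493e-05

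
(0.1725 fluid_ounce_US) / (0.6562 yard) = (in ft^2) 9.151e-05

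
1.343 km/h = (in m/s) 0.3731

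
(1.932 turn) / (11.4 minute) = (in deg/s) 1.017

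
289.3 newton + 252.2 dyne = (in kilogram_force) 29.5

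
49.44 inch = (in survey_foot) 4.12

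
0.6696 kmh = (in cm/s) 18.6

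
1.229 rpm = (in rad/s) 0.1287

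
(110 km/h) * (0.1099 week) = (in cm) 2.031e+08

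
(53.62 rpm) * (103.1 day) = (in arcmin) 1.719e+11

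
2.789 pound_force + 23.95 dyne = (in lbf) 2.789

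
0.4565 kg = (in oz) 16.1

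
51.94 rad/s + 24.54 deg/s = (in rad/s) 52.37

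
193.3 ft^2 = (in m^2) 17.96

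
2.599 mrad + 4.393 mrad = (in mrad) 6.992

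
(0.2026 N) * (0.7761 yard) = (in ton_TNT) 3.436e-11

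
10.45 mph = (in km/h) 16.82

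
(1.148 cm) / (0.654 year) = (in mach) 1.635e-12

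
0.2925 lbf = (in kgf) 0.1327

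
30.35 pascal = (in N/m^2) 30.35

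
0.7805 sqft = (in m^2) 0.07251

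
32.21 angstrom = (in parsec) 1.044e-25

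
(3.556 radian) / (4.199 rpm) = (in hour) 0.002246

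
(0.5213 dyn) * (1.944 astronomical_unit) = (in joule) 1.516e+06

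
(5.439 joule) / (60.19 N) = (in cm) 9.036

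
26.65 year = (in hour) 2.335e+05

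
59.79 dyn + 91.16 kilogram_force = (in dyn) 8.94e+07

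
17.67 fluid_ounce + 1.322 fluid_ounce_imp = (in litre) 0.5601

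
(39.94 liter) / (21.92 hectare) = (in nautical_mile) 9.838e-11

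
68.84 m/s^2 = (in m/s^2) 68.84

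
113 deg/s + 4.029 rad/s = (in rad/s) 6.001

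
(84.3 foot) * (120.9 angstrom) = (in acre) 7.676e-11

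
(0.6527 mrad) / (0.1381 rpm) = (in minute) 0.0007522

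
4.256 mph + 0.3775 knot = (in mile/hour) 4.69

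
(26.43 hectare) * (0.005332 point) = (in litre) 497.2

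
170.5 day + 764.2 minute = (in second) 1.478e+07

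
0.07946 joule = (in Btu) 7.531e-05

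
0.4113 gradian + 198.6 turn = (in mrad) 1.248e+06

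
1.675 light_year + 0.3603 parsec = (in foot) 8.847e+16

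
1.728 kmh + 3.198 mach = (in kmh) 3922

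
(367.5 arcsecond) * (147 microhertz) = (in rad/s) 2.619e-07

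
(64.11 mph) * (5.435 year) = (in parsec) 1.592e-07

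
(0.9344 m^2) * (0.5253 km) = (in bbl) 3087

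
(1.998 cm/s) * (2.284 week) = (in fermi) 2.76e+19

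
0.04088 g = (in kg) 4.088e-05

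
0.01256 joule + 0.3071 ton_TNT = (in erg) 1.285e+16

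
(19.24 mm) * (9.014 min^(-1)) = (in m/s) 0.00289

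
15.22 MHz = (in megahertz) 15.22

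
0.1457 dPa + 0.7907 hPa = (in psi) 0.01147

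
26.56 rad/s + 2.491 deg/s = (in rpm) 254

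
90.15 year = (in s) 2.843e+09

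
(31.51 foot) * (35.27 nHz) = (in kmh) 1.219e-06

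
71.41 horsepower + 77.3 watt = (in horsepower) 71.51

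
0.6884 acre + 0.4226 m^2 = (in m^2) 2786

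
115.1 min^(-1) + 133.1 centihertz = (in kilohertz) 0.003249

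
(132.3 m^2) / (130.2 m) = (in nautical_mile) 0.0005487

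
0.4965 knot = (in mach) 0.0007501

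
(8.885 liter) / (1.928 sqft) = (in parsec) 1.608e-18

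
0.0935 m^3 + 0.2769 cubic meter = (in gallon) 97.85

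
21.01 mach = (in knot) 1.391e+04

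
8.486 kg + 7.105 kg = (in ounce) 550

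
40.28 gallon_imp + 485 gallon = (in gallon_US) 533.4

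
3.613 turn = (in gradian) 1445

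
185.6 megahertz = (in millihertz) 1.856e+11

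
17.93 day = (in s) 1.549e+06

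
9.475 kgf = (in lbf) 20.89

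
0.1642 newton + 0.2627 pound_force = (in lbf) 0.2996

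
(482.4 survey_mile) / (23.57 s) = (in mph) 7.368e+04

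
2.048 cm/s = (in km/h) 0.07373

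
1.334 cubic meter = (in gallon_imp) 293.4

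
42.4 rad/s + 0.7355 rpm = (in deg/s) 2434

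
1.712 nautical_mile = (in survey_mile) 1.97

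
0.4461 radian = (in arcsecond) 9.201e+04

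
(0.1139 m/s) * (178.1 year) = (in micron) 6.397e+14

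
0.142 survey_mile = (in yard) 249.9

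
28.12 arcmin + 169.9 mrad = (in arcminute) 612.2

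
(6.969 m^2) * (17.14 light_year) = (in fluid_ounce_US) 3.821e+22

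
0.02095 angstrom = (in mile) 1.302e-15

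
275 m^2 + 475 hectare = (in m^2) 4.75e+06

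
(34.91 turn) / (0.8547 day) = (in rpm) 0.02836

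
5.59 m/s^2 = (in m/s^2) 5.59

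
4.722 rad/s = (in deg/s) 270.6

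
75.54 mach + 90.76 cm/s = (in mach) 75.54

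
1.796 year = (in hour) 1.573e+04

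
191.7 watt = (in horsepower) 0.2571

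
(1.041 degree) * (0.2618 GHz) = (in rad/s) 4.757e+06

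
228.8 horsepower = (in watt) 1.706e+05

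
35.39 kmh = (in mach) 0.02887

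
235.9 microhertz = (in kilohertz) 2.359e-07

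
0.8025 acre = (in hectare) 0.3248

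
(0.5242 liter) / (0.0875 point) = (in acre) 0.004196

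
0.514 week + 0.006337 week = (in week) 0.5203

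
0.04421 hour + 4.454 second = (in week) 0.0002705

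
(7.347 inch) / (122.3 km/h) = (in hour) 1.526e-06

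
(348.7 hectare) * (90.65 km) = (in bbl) 1.988e+12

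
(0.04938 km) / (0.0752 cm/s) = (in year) 0.002082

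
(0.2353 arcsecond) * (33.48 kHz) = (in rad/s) 0.03819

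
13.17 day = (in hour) 316.1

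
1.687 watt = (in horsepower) 0.002262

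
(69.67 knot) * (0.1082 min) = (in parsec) 7.541e-15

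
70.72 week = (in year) 1.356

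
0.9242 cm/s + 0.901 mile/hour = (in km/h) 1.483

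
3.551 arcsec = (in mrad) 0.01722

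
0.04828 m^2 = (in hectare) 4.828e-06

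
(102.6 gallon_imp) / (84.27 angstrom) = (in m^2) 5.535e+07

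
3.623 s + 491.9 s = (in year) 1.571e-05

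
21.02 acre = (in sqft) 9.156e+05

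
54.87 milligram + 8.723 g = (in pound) 0.01935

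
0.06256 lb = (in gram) 28.38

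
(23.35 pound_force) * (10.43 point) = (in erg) 3.822e+06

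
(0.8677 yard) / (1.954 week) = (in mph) 1.502e-06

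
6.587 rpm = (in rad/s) 0.6898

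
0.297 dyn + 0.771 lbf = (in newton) 3.43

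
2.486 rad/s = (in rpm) 23.74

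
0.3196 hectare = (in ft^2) 3.44e+04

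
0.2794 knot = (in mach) 0.0004221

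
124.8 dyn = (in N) 0.001248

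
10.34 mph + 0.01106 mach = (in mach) 0.02464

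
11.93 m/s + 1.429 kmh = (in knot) 23.96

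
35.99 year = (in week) 1877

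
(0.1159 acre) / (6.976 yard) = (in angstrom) 7.353e+11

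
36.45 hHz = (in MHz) 0.003645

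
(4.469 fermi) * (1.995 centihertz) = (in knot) 1.733e-16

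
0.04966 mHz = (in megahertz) 4.966e-11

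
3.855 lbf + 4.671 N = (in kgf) 2.225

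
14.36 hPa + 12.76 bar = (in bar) 12.77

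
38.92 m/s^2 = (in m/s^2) 38.92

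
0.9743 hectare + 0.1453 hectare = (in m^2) 1.12e+04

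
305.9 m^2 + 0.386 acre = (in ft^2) 2.011e+04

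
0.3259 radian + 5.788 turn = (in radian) 36.69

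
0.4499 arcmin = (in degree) 0.007498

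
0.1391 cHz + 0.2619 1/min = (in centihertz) 0.5756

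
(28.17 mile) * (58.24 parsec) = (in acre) 2.013e+19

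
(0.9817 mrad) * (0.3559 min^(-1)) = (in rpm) 5.561e-05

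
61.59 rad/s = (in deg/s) 3529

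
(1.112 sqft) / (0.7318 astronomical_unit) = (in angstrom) 0.009437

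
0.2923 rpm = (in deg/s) 1.754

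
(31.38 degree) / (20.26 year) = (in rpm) 8.186e-09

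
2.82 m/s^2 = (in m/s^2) 2.82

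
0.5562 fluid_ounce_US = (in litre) 0.01645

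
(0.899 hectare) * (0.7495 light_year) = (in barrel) 4.01e+20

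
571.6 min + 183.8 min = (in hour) 12.59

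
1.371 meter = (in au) 9.165e-12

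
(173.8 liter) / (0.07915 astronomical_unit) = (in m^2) 1.468e-11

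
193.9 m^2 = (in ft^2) 2087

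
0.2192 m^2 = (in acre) 5.417e-05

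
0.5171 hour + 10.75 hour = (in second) 4.056e+04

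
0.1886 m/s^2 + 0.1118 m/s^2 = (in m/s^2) 0.3004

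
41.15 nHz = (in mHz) 4.115e-05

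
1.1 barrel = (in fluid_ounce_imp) 6155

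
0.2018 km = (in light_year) 2.133e-14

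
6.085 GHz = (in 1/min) 3.651e+11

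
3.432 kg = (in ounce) 121.1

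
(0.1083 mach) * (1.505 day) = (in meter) 4.795e+06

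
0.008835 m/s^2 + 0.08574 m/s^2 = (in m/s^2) 0.09457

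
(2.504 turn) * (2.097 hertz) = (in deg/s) 1890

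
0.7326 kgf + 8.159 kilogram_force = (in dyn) 8.72e+06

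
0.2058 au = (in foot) 1.01e+11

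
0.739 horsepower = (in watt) 551.1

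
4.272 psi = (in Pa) 2.945e+04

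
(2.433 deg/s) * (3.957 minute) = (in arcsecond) 2.08e+06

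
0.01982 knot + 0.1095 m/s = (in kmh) 0.4309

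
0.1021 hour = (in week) 0.0006077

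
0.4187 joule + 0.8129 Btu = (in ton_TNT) 2.051e-07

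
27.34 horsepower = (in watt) 2.039e+04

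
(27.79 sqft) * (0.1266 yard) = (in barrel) 1.88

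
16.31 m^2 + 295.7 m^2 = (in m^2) 312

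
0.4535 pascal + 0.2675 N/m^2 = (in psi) 0.0001046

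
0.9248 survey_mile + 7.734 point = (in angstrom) 1.488e+13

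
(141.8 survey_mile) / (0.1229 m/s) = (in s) 1.857e+06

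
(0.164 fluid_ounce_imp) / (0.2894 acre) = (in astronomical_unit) 2.66e-20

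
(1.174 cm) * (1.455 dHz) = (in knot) 0.00332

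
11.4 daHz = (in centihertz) 1.14e+04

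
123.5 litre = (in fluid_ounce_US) 4176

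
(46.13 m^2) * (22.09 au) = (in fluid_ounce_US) 5.155e+18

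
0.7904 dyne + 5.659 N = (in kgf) 0.5771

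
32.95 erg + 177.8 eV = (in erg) 32.95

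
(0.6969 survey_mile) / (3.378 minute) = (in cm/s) 553.4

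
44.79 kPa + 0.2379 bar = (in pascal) 6.858e+04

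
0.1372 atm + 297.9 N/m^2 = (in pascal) 1.42e+04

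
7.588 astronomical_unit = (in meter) 1.135e+12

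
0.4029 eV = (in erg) 6.455e-13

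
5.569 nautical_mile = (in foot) 3.384e+04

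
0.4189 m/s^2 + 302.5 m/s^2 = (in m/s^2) 302.9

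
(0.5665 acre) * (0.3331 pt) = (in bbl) 1.694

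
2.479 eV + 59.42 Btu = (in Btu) 59.42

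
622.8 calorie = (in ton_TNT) 6.228e-07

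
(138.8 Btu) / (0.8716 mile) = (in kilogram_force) 10.65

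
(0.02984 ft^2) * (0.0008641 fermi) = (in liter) 2.395e-18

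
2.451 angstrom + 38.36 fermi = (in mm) 2.451e-07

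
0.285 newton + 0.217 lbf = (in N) 1.25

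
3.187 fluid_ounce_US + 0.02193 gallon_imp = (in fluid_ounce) 6.558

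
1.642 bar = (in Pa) 1.642e+05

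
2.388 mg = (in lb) 5.265e-06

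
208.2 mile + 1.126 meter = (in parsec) 1.086e-11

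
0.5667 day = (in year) 0.001553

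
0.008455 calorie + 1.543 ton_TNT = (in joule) 6.456e+09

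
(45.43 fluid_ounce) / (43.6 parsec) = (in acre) 2.468e-25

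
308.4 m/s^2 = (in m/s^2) 308.4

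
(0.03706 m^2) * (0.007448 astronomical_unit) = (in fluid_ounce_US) 1.396e+12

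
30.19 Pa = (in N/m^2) 30.19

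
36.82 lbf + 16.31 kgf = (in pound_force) 72.78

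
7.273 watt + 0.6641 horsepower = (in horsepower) 0.6739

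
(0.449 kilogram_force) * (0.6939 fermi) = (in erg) 3.055e-08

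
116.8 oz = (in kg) 3.311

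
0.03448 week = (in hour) 5.793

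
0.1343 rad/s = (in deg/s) 7.695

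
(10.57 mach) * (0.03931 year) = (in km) 4.462e+06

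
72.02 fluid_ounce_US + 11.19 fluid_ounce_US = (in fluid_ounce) 83.21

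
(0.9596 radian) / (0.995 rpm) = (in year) 2.92e-07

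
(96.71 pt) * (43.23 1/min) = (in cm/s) 2.458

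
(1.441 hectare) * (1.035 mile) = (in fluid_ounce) 8.116e+11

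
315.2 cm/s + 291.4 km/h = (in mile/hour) 188.1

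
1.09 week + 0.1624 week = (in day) 8.767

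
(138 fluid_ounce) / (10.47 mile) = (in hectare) 2.422e-11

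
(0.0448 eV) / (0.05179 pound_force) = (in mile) 1.936e-23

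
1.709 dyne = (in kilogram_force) 1.743e-06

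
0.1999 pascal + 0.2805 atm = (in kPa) 28.42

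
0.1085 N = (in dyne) 1.085e+04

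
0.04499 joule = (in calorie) 0.01075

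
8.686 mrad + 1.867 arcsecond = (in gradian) 0.5535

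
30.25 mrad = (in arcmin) 104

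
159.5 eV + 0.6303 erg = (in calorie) 1.506e-08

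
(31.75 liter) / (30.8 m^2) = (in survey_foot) 0.003382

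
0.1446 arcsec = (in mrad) 0.000701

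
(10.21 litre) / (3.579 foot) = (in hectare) 9.359e-07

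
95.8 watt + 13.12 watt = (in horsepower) 0.1461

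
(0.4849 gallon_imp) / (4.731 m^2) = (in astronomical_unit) 3.115e-15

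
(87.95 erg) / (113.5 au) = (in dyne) 5.18e-14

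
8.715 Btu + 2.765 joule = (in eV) 5.741e+22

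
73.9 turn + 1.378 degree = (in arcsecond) 9.578e+07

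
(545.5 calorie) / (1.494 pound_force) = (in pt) 9.735e+05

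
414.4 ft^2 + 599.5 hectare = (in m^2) 5.995e+06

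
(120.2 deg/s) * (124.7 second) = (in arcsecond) 5.396e+07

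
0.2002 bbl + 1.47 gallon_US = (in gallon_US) 9.878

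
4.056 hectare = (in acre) 10.02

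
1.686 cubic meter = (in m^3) 1.686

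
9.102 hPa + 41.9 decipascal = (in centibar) 0.9144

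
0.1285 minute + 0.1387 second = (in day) 9.084e-05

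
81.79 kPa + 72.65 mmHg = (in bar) 0.9148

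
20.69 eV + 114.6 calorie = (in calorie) 114.6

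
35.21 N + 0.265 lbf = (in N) 36.39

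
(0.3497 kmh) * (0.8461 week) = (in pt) 1.409e+08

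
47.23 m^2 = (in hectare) 0.004723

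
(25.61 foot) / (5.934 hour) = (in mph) 0.0008174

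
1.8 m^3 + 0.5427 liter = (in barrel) 11.33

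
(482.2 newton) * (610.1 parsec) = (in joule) 9.078e+21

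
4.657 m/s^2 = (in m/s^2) 4.657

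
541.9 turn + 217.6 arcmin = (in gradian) 2.168e+05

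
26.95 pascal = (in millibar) 0.2695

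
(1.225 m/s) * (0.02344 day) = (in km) 2.481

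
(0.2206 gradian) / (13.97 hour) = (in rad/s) 6.89e-08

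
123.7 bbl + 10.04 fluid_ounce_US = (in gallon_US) 5195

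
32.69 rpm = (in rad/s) 3.423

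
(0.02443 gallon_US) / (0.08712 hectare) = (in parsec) 3.44e-24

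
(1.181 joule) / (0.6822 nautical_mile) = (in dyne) 93.48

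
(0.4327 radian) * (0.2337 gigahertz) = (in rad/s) 1.011e+08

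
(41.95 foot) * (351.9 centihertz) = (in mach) 0.1321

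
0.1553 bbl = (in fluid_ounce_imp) 869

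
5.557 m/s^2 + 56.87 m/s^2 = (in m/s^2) 62.43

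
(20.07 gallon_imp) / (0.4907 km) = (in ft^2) 0.002001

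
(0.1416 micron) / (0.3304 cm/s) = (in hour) 1.19e-08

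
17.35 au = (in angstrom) 2.596e+22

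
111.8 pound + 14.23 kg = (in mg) 6.494e+07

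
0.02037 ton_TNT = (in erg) 8.523e+14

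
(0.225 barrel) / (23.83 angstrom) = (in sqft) 1.616e+08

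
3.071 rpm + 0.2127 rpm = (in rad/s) 0.3439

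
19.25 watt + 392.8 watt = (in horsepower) 0.5526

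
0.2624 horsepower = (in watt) 195.7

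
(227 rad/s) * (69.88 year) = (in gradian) 3.185e+13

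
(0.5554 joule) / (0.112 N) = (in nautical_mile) 0.002678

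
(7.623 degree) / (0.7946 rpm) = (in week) 2.644e-06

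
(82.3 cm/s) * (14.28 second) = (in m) 11.75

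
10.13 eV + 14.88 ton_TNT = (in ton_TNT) 14.88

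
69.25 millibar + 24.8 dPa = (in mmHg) 51.96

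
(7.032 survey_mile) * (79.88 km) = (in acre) 2.234e+05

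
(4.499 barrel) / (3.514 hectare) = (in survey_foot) 6.678e-05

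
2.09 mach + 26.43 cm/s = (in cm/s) 7.119e+04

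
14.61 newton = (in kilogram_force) 1.49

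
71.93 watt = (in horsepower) 0.09646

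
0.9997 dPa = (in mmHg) 0.0007498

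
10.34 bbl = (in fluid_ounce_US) 5.559e+04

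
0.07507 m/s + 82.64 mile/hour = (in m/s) 37.02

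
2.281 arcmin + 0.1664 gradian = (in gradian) 0.2086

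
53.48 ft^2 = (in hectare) 0.0004968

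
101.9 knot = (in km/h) 188.7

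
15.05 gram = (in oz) 0.5309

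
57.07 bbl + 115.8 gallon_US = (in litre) 9512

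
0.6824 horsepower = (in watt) 508.9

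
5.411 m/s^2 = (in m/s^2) 5.411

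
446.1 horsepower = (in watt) 3.327e+05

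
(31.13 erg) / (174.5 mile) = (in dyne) 1.108e-06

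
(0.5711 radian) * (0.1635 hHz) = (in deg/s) 535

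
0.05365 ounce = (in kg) 0.001521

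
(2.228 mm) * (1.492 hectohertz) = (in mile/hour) 0.7436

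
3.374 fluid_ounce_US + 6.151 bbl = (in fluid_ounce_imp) 3.442e+04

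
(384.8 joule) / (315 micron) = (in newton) 1.222e+06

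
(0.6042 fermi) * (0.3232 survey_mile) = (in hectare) 3.143e-17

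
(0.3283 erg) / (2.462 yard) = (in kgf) 1.487e-09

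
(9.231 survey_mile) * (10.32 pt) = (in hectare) 0.005409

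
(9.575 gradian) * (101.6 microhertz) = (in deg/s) 0.0008755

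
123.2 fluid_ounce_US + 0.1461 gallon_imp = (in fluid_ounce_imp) 151.6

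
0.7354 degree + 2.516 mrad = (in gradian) 0.9773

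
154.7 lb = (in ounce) 2475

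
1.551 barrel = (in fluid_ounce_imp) 8679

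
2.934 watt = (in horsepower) 0.003935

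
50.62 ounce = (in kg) 1.435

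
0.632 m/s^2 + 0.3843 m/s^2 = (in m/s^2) 1.016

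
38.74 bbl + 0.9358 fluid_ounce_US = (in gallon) 1627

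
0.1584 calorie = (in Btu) 0.0006282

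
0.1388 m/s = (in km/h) 0.4997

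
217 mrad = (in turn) 0.03454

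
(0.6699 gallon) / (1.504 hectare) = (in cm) 1.686e-05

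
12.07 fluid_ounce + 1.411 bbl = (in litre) 224.7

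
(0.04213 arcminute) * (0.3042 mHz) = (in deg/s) 2.136e-07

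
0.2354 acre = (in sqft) 1.025e+04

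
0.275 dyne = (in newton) 2.75e-06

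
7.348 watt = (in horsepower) 0.009854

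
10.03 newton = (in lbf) 2.255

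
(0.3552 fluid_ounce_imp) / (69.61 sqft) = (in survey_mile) 9.697e-10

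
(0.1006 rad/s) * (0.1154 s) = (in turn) 0.001848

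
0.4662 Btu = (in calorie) 117.6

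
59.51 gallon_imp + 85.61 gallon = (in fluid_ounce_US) 2.011e+04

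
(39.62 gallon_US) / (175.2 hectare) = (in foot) 2.809e-07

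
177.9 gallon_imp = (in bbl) 5.087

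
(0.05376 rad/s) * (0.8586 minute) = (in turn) 0.4408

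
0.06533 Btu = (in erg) 6.893e+08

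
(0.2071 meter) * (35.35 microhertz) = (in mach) 2.15e-08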